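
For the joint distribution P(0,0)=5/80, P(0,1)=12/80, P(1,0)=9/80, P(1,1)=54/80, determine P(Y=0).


P(Y=0) = P(0,0)+P(1,0) = 5/80 + 9/80 = 14/80 = 7/40

7/40


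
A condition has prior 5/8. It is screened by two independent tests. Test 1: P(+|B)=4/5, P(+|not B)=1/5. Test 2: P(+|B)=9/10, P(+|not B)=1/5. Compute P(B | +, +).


After test 1: P(+) = 4/5*5/8 + 1/5*3/8 = 23/40
P(B|+) = (1/2)/(23/40) = 20/23
After test 2 (use post1 as new prior): P(+) = 9/10*20/23 + 1/5*3/23 = 93/115
P(B|+,+) = (18/23)/(93/115) = 30/31

30/31


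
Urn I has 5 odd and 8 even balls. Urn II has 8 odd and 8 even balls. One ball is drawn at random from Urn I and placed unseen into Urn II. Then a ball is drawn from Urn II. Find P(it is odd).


P(transfer odd) = 5/13; P(transfer even) = 8/13
If odd transferred: Urn II has 9 odd of 17, so P(odd|odd moved) = 9/17
If even transferred: Urn II has 8 odd of 17, so P(odd|even moved) = 8/17
By total probability: P(odd) = 5/13*9/17 + 8/13*8/17 = 109/221

109/221


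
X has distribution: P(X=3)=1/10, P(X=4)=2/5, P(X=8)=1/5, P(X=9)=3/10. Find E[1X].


E[1X] = sum(g(x)*P(x))
= 3*1/10 + 4*2/5 + 8*1/5 + 9*3/10
= 31/5

31/5


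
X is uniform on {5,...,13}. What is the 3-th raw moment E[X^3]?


E[X^3] = (1/9) * sum(x^3 for x=5..13)
= 8181/9 = 909

909


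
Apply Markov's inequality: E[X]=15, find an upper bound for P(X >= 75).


Markov: P(X >= a) <= E[X]/a
P(X >= 75) <= 15/75 = 1/5

1/5


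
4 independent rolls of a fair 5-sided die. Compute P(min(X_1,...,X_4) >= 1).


P(min >= 1) = P(all X_i >= 1) = (P(X_1 >= 1))^4
= (5/5)^4 = 1^4 = 1

1


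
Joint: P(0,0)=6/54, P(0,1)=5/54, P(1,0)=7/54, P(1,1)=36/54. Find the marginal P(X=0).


P(X=0) = P(0,0)+P(0,1) = 6/54 + 5/54 = 11/54

11/54


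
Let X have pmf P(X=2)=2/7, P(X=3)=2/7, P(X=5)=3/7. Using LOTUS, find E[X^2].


E[X^2] = sum(g(x)*P(x))
= 4*2/7 + 9*2/7 + 25*3/7
= 101/7

101/7


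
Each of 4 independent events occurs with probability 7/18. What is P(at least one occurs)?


P(at least one) = 1 - P(none)
P(none) = (1 - 7/18)^4 = (11/18)^4 = 14641/104976
P(at least one) = 1 - 14641/104976 = 90335/104976

90335/104976


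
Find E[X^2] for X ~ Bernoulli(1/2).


For Bernoulli: X in {0,1}
E[X^2] = 0^2*(1-1/2) + 1^2*1/2 = 1/2

1/2


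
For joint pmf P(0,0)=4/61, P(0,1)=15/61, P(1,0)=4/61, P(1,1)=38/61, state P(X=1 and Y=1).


Read from table: P(X=1, Y=1) = 38/61

38/61


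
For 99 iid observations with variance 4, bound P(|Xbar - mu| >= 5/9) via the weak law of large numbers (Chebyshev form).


Var(Xbar) = Var(X)/n = 4/99
Chebyshev: P(|Xbar-mu| >= 5/9) <= Var(Xbar)/(5/9)^2 = (4/99)/(25/81) = 36/275

36/275


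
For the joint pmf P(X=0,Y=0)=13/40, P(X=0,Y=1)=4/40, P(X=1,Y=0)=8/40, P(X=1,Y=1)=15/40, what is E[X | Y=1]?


P(Y=1) = 19/40
E[X|Y=1] = (0*4 + 1*15)/19 = 15/19

15/19


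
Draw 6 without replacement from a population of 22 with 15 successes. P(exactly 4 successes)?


P(X=4) = C(15,4)*C(7,2) / C(22,6)
= 1365*21 / 74613
= 28665/74613 = 1365/3553

1365/3553


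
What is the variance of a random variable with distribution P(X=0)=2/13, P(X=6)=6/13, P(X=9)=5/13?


E[X] = 81/13, E[X^2] = 621/13
Var(X) = E[X^2] - (E[X])^2 = 621/13 - (81/13)^2 = 1512/169

1512/169


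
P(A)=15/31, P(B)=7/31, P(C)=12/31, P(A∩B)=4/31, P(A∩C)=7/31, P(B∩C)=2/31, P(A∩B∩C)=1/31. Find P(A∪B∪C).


P(A∪B∪C) = P(A)+P(B)+P(C) - P(AB)-P(AC)-P(BC) + P(ABC)
= 15/31+7/31+12/31 - 4/31-7/31-2/31 + 1/31
= 22/31

22/31


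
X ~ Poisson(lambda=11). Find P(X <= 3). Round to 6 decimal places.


P(X<=3) = e^(-11)*11^0/0! + e^(-11)*11^1/1! + e^(-11)*11^2/2! + e^(-11)*11^3/3!
≈ 0.0000167017 + 0.0001837187 + 0.0010104529 + 0.0037049940
= 0.0049158673
≈ 0.004916

0.004916


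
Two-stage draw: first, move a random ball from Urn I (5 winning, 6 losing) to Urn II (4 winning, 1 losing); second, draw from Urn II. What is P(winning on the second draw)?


P(transfer winning) = 5/11; P(transfer losing) = 6/11
If winning transferred: Urn II has 5 winning of 6, so P(winning|winning moved) = 5/6
If losing transferred: Urn II has 4 winning of 6, so P(winning|losing moved) = 2/3
By total probability: P(winning) = 5/11*5/6 + 6/11*2/3 = 49/66

49/66


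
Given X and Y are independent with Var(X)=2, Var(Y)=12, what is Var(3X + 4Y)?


Independence => Cov(X,Y)=0
Var(3X + 4Y) = 3^2*Var(X) + 4^2*Var(Y)
= 9*2 + 16*12 = 210

210


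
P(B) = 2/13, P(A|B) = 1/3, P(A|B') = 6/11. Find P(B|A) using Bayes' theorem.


P(A) = P(A|B)P(B) + P(A|B')P(B') = 1/3*2/13 + 6/11*11/13 = 20/39
P(B|A) = P(A|B)P(B)/P(A) = (2/39)/(20/39) = 1/10

1/10


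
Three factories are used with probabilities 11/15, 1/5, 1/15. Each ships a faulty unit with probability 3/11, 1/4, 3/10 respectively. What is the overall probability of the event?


P(A) = P(A|B1)P(B1) + P(A|B2)P(B2) + P(A|B3)P(B3)
= 3/11*11/15 + 1/4*1/5 + 3/10*1/15
= 1/5 + 1/20 + 1/50 = 27/100

27/100


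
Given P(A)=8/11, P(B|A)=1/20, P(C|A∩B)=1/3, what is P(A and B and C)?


P(A∩B∩C) = P(A) * P(B|A) * P(C|A∩B)
= 8/11 * 1/20 * 1/3
= 2/55 * 1/3 = 2/165

2/165


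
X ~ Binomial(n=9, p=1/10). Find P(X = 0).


P(X=0) = C(9,0) * p^0 * (1-p)^9
= 1 * 1 * 387420489/1000000000
= 387420489/1000000000

387420489/1000000000


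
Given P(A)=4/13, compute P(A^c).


P(A') = 1 - P(A) = 1 - 4/13 = 9/13

9/13


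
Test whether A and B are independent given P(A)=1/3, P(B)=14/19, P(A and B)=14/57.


P(A)*P(B) = 1/3*14/19 = 14/57
P(A∩B) = 14/57, which equals P(A)P(B), so independent

Yes, A and B are independent


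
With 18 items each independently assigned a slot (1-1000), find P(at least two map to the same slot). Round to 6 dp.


P(all different) = prod((1000-i)/1000 for i=0..17) = 0.857357
P(at least one match) = 1 - 0.857357 = 0.142643

0.142643


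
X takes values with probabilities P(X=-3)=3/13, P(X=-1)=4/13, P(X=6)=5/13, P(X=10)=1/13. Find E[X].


E[X] = sum(x * P(x))
= -3*3/13 - 1*4/13 + 6*5/13 + 10*1/13
= 27/13

27/13


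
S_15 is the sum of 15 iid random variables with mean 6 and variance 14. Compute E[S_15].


E[S_n] = n*E[X_1] = 15*6 = 90

90


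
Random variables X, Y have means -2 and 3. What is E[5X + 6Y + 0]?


E[5X + 6Y + 0] = 5*E[X] + 6*E[Y] + 0
= (5)*(-2) + (6)*(3) + (0)
= -10 + 18 + 0 = 8

8


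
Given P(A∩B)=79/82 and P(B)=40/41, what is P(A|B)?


P(A|B) = P(A∩B)/P(B) = (79/82)/(80/82) = 79/80

79/80


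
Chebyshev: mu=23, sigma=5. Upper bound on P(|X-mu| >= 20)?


k = 20/5 = 4
Chebyshev: P(|X-mu| >= k*sigma) <= 1/k^2 = 1/4^2 = 1/16

1/16


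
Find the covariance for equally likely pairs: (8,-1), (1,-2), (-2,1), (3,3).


E[X]=5/2, E[Y]=1/4, E[XY]=-3/4
Cov(X,Y) = E[XY] - E[X]E[Y] = -3/4 - 5/2*1/4 = -11/8

-11/8


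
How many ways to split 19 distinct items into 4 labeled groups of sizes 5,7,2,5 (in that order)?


19! = 121645100408832000
Denominator: 5!=120 * 7!=5040 * 2!=2 * 5!=120
Coefficient = 121645100408832000 / 145152000 = 838053216

838053216


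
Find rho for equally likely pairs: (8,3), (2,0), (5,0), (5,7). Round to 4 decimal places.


Cov(X,Y) = 2.2500, Var(X) = 4.5000, Var(Y) = 8.2500
rho = Cov/(sqrt(VarX)*sqrt(VarY)) = 0.3693

0.3693


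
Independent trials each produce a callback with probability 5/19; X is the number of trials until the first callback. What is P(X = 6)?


P(X=6) = (1-p)^5 * p = (14/19)^5 * 5/19
= 537824/2476099 * 5/19 = 2689120/47045881

2689120/47045881


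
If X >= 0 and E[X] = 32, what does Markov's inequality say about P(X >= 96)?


Markov: P(X >= a) <= E[X]/a
P(X >= 96) <= 32/96 = 1/3

1/3


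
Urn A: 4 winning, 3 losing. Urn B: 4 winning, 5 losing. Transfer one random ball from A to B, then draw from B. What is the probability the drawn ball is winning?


P(transfer winning) = 4/7; P(transfer losing) = 3/7
If winning transferred: Urn II has 5 winning of 10, so P(winning|winning moved) = 1/2
If losing transferred: Urn II has 4 winning of 10, so P(winning|losing moved) = 2/5
By total probability: P(winning) = 4/7*1/2 + 3/7*2/5 = 16/35

16/35


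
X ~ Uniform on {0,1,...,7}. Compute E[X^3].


E[X^3] = (1/8) * sum(x^3 for x=0..7)
= 784/8 = 98

98


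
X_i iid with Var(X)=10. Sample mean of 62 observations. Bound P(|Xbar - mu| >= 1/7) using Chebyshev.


Var(Xbar) = Var(X)/n = 10/62
Chebyshev: P(|Xbar-mu| >= 1/7) <= Var(Xbar)/(1/7)^2 = (5/31)/(1/49) = 245/31
Bound exceeds 1, so trivial bound: 1

1


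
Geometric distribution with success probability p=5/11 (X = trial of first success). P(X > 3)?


P(X > 3) = P(first 3 trials all fail) = (1-p)^3 = (6/11)^3 = 216/1331

216/1331


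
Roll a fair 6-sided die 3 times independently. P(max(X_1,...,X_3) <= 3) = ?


P(max <= 3) = P(all X_i <= 3) = (P(X_1 <= 3))^3
= (3/6)^3 = (1/2)^3 = 1/8

1/8


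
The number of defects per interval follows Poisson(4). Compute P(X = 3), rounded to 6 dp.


P(X=3) = e^(-4) * 4^3 / 3!
≈ 0.01831563889 * 64 / 6
≈ 0.195367

0.195367


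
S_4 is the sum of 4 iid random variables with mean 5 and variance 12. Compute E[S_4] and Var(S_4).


E[S_n] = n*mu = 4*5 = 20
Var(S_n) = n*sigma^2 = 4*12 = 48

E[S_4]=20, Var(S_4)=48


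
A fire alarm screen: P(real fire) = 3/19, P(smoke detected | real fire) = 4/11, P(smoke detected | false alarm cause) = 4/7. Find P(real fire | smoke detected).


P(A) = P(A|B)P(B) + P(A|B')P(B') = 4/11*3/19 + 4/7*16/19 = 788/1463
P(B|A) = P(A|B)P(B)/P(A) = (12/209)/(788/1463) = 21/197

21/197


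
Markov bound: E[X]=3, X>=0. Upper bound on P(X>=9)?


Markov: P(X >= a) <= E[X]/a
P(X >= 9) <= 3/9 = 1/3

1/3


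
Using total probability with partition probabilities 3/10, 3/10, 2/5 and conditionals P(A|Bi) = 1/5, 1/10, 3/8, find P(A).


P(A) = P(A|B1)P(B1) + P(A|B2)P(B2) + P(A|B3)P(B3)
= 1/5*3/10 + 1/10*3/10 + 3/8*2/5
= 3/50 + 3/100 + 3/20 = 6/25

6/25


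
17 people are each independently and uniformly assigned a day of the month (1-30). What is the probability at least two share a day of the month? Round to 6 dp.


P(all different) = prod((30-i)/30 for i=0..16) = 0.003299
P(at least one match) = 1 - 0.003299 = 0.996701

0.996701


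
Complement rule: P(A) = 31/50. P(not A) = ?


P(A') = 1 - P(A) = 1 - 31/50 = 19/50

19/50


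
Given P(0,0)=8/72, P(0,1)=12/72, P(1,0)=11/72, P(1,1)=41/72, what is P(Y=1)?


P(Y=1) = P(0,1)+P(1,1) = 12/72 + 41/72 = 53/72

53/72


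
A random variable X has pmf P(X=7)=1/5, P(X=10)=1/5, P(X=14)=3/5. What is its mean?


E[X] = sum(x * P(x))
= 7*1/5 + 10*1/5 + 14*3/5
= 59/5

59/5


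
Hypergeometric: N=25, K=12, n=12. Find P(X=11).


P(X=11) = C(12,11)*C(13,1) / C(25,12)
= 12*13 / 5200300
= 156/5200300 = 39/1300075

39/1300075


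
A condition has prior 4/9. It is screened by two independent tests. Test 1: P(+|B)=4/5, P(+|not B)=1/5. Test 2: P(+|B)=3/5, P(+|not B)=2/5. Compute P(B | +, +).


After test 1: P(+) = 4/5*4/9 + 1/5*5/9 = 7/15
P(B|+) = (16/45)/(7/15) = 16/21
After test 2 (use post1 as new prior): P(+) = 3/5*16/21 + 2/5*5/21 = 58/105
P(B|+,+) = (16/35)/(58/105) = 24/29

24/29


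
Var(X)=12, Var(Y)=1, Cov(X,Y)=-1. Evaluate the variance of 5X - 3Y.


Var(5X - 3Y) = 5^2*Var(X) + (-3)^2*Var(Y) + 2*5*(-3)*Cov(X,Y)
= 25*12 + 9*1 - 30*(-1)
= 300 + 9 + 30 = 339

339


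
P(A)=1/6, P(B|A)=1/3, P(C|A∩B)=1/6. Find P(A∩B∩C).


P(A∩B∩C) = P(A) * P(B|A) * P(C|A∩B)
= 1/6 * 1/3 * 1/6
= 1/18 * 1/6 = 1/108

1/108


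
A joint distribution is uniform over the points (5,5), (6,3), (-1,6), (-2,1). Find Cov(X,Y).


E[X]=2, E[Y]=15/4, E[XY]=35/4
Cov(X,Y) = E[XY] - E[X]E[Y] = 35/4 - 2*15/4 = 5/4

5/4


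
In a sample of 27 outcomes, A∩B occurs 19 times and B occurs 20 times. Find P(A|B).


P(A|B) = P(A∩B)/P(B) = (19/27)/(20/27) = 19/20

19/20


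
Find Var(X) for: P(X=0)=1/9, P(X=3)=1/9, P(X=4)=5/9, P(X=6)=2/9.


E[X] = 35/9, E[X^2] = 161/9
Var(X) = E[X^2] - (E[X])^2 = 161/9 - (35/9)^2 = 224/81

224/81


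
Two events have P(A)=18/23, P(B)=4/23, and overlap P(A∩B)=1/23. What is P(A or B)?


P(A∪B) = P(A) + P(B) - P(A∩B)
= 18/23 + 4/23 - 1/23 = 21/23

21/23


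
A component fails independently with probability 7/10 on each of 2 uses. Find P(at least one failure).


P(at least one) = 1 - P(none)
P(none) = (1 - 7/10)^2 = (3/10)^2 = 9/100
P(at least one) = 1 - 9/100 = 91/100

91/100


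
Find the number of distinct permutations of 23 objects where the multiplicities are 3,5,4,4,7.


23! = 25852016738884976640000
Denominator: 3!=6 * 5!=120 * 4!=24 * 4!=24 * 7!=5040
Coefficient = 25852016738884976640000 / 2090188800 = 12368268712800

12368268712800


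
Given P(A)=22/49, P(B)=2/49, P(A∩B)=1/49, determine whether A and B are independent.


P(A)*P(B) = 22/49*2/49 = 44/2401
P(A∩B) = 1/49 != 44/2401, so not independent

No, A and B are not independent


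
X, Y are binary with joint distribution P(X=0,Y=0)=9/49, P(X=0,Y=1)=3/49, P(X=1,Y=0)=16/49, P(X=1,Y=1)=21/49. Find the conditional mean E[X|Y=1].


P(Y=1) = 24/49
E[X|Y=1] = (0*3 + 1*21)/24 = 21/24 = 7/8

7/8


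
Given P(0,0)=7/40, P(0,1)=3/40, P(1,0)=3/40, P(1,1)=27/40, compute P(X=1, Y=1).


Read from table: P(X=1, Y=1) = 27/40

27/40


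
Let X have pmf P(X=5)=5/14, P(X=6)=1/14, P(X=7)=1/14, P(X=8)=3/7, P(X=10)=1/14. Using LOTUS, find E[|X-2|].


E[|X-2|] = sum(g(x)*P(x))
= 3*5/14 + 4*1/14 + 5*1/14 + 6*3/7 + 8*1/14
= 34/7

34/7


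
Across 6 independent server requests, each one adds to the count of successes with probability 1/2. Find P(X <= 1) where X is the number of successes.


P(X<=1) = P(X=0) + P(X=1)
= 1/64 + 3/32
= 7/64

7/64


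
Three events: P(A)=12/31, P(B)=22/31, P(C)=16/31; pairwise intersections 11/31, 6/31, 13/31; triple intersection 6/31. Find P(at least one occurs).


P(A∪B∪C) = P(A)+P(B)+P(C) - P(AB)-P(AC)-P(BC) + P(ABC)
= 12/31+22/31+16/31 - 11/31-6/31-13/31 + 6/31
= 26/31

26/31


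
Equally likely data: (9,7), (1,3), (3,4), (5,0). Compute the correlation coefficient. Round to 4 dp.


Cov(X,Y) = 3.7500, Var(X) = 8.7500, Var(Y) = 6.2500
rho = Cov/(sqrt(VarX)*sqrt(VarY)) = 0.5071

0.5071


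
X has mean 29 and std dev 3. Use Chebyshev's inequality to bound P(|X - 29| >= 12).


k = 12/3 = 4
Chebyshev: P(|X-mu| >= k*sigma) <= 1/k^2 = 1/4^2 = 1/16

1/16


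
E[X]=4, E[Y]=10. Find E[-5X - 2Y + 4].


E[-5X - 2Y + 4] = -5*E[X] - 2*E[Y] + 4
= (-5)*(4) + (-2)*(10) + (4)
= -20 - 20 + 4 = -36

-36


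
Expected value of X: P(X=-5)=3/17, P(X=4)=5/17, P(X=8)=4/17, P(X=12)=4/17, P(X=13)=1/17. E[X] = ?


E[X] = sum(x * P(x))
= -5*3/17 + 4*5/17 + 8*4/17 + 12*4/17 + 13*1/17
= 98/17

98/17


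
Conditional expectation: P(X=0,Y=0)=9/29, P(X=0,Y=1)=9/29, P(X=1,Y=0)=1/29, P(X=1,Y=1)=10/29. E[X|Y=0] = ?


P(Y=0) = 10/29
E[X|Y=0] = (0*9 + 1*1)/10 = 1/10

1/10


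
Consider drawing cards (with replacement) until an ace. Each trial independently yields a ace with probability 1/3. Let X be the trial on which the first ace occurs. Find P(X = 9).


P(X=9) = (1-p)^8 * p = (2/3)^8 * 1/3
= 256/6561 * 1/3 = 256/19683

256/19683


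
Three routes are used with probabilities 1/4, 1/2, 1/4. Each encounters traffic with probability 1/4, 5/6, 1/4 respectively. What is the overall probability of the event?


P(A) = P(A|B1)P(B1) + P(A|B2)P(B2) + P(A|B3)P(B3)
= 1/4*1/4 + 5/6*1/2 + 1/4*1/4
= 1/16 + 5/12 + 1/16 = 13/24

13/24


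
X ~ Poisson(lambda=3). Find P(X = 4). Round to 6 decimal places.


P(X=4) = e^(-3) * 3^4 / 4!
≈ 0.04978706837 * 81 / 24
≈ 0.168031

0.168031


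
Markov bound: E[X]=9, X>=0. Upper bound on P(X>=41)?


Markov: P(X >= a) <= E[X]/a
P(X >= 41) <= 9/41

9/41


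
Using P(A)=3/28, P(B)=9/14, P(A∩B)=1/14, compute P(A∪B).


P(A∪B) = P(A) + P(B) - P(A∩B)
= 3/28 + 9/14 - 1/14 = 19/28

19/28


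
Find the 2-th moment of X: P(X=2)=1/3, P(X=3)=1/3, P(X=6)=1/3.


E[X^2] = sum(x^2 * P(x))
= 4*1/3 + 9*1/3 + 36*1/3
= 49/3

49/3


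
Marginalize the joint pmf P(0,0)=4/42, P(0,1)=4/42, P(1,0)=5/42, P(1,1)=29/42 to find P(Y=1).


P(Y=1) = P(0,1)+P(1,1) = 4/42 + 29/42 = 33/42 = 11/14

11/14


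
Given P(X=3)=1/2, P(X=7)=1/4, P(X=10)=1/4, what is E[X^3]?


E[X^3] = sum(g(x)*P(x))
= 27*1/2 + 343*1/4 + 1000*1/4
= 1397/4

1397/4


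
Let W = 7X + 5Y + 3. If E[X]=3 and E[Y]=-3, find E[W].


E[7X + 5Y + 3] = 7*E[X] + 5*E[Y] + 3
= (7)*(3) + (5)*(-3) + (3)
= 21 - 15 + 3 = 9

9


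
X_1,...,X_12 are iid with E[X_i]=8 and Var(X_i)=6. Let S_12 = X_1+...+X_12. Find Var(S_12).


By independence, Var(S_n) = n*Var(X_1) = 12*6 = 72

72


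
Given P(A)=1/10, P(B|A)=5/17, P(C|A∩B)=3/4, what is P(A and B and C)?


P(A∩B∩C) = P(A) * P(B|A) * P(C|A∩B)
= 1/10 * 5/17 * 3/4
= 1/34 * 3/4 = 3/136

3/136


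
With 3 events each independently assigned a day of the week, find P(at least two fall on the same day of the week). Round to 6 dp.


P(all different) = prod((7-i)/7 for i=0..2) = 0.612245
P(at least one match) = 1 - 0.612245 = 0.387755

0.387755


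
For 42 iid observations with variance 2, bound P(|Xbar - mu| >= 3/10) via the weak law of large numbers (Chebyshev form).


Var(Xbar) = Var(X)/n = 2/42
Chebyshev: P(|Xbar-mu| >= 3/10) <= Var(Xbar)/(3/10)^2 = (1/21)/(9/100) = 100/189

100/189


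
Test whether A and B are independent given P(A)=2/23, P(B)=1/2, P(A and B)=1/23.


P(A)*P(B) = 2/23*1/2 = 1/23
P(A∩B) = 1/23, which equals P(A)P(B), so independent

Yes, A and B are independent


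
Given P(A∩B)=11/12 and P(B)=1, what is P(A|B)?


P(A|B) = P(A∩B)/P(B) = (22/24)/(24/24) = 22/24 = 11/12

11/12


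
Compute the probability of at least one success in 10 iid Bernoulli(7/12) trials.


P(at least one) = 1 - P(none)
P(none) = (1 - 7/12)^10 = (5/12)^10 = 9765625/61917364224
P(at least one) = 1 - 9765625/61917364224 = 61907598599/61917364224

61907598599/61917364224


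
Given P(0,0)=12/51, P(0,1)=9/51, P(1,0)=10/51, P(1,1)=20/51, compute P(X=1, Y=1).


Read from table: P(X=1, Y=1) = 20/51

20/51


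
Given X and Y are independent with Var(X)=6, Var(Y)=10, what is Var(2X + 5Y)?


Independence => Cov(X,Y)=0
Var(2X + 5Y) = 2^2*Var(X) + 5^2*Var(Y)
= 4*6 + 25*10 = 274

274


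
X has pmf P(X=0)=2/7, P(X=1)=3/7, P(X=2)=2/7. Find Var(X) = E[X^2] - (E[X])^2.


E[X] = 1, E[X^2] = 11/7
Var(X) = E[X^2] - (E[X])^2 = 11/7 - (1)^2 = 4/7

4/7


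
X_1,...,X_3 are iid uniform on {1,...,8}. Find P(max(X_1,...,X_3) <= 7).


P(max <= 7) = P(all X_i <= 7) = (P(X_1 <= 7))^3
= (7/8)^3 = 343/512

343/512


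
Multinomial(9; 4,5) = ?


9! = 362880
Denominator: 4!=24 * 5!=120
Coefficient = 362880 / 2880 = 126

126


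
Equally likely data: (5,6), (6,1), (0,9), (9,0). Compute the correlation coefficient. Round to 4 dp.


Cov(X,Y) = -11.0000, Var(X) = 10.5000, Var(Y) = 13.5000
rho = Cov/(sqrt(VarX)*sqrt(VarY)) = -0.9239

-0.9239


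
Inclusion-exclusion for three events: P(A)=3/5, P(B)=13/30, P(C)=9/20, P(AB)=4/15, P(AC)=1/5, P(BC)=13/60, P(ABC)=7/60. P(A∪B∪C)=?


P(A∪B∪C) = P(A)+P(B)+P(C) - P(AB)-P(AC)-P(BC) + P(ABC)
= 3/5+13/30+9/20 - 4/15-1/5-13/60 + 7/60
= 11/12

11/12


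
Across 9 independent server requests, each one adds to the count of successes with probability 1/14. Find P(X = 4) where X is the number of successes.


P(X=4) = C(9,4) * p^4 * (1-p)^5
= 126 * 1/38416 * 371293/537824
= 3341637/1475789056

3341637/1475789056


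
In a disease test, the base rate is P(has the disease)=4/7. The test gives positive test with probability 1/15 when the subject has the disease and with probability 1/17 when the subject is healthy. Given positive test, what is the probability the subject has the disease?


P(A) = P(A|B)P(B) + P(A|B')P(B') = 1/15*4/7 + 1/17*3/7 = 113/1785
P(B|A) = P(A|B)P(B)/P(A) = (4/105)/(113/1785) = 68/113

68/113


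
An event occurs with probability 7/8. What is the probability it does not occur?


P(A') = 1 - P(A) = 1 - 7/8 = 1/8

1/8


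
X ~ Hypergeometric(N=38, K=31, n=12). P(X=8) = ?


P(X=8) = C(31,8)*C(7,4) / C(38,12)
= 7888725*35 / 2707475148
= 276105375/2707475148 = 4875/47804

4875/47804


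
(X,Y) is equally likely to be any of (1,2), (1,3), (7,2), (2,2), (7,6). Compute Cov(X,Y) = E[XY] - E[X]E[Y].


E[X]=18/5, E[Y]=3, E[XY]=13
Cov(X,Y) = E[XY] - E[X]E[Y] = 13 - 18/5*3 = 11/5

11/5


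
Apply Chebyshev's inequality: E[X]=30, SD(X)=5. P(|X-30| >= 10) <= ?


k = 10/5 = 2
Chebyshev: P(|X-mu| >= k*sigma) <= 1/k^2 = 1/2^2 = 1/4

1/4


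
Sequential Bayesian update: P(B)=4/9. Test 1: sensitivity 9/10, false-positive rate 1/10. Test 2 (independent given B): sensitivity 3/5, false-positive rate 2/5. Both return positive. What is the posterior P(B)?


After test 1: P(+) = 9/10*4/9 + 1/10*5/9 = 41/90
P(B|+) = (2/5)/(41/90) = 36/41
After test 2 (use post1 as new prior): P(+) = 3/5*36/41 + 2/5*5/41 = 118/205
P(B|+,+) = (108/205)/(118/205) = 54/59

54/59


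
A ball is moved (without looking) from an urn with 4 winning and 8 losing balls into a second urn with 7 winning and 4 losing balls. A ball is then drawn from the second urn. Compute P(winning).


P(transfer winning) = 4/12 = 1/3; P(transfer losing) = 2/3
If winning transferred: Urn II has 8 winning of 12, so P(winning|winning moved) = 2/3
If losing transferred: Urn II has 7 winning of 12, so P(winning|losing moved) = 7/12
By total probability: P(winning) = 1/3*2/3 + 2/3*7/12 = 11/18

11/18


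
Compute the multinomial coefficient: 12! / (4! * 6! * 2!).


12! = 479001600
Denominator: 4!=24 * 6!=720 * 2!=2
Coefficient = 479001600 / 34560 = 13860

13860


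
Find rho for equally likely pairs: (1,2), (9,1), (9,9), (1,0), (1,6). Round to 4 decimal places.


Cov(X,Y) = 4.4800, Var(X) = 15.3600, Var(Y) = 11.4400
rho = Cov/(sqrt(VarX)*sqrt(VarY)) = 0.3380

0.3380


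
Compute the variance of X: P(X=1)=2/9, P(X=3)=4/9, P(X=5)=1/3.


E[X] = 29/9, E[X^2] = 113/9
Var(X) = E[X^2] - (E[X])^2 = 113/9 - (29/9)^2 = 176/81

176/81


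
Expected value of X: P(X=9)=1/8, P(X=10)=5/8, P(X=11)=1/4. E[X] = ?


E[X] = sum(x * P(x))
= 9*1/8 + 10*5/8 + 11*1/4
= 81/8

81/8


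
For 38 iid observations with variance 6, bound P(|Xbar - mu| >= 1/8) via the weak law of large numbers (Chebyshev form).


Var(Xbar) = Var(X)/n = 6/38
Chebyshev: P(|Xbar-mu| >= 1/8) <= Var(Xbar)/(1/8)^2 = (3/19)/(1/64) = 192/19
Bound exceeds 1, so trivial bound: 1

1


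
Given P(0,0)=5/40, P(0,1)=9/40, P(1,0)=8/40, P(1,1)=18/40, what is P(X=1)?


P(X=1) = P(1,0)+P(1,1) = 8/40 + 18/40 = 26/40 = 13/20

13/20


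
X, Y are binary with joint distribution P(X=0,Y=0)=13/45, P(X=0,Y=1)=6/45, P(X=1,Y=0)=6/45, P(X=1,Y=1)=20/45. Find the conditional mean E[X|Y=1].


P(Y=1) = 26/45
E[X|Y=1] = (0*6 + 1*20)/26 = 20/26 = 10/13

10/13


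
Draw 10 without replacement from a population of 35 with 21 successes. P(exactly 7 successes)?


P(X=7) = C(21,7)*C(14,3) / C(35,10)
= 116280*364 / 183579396
= 42325920/183579396 = 2280/9889

2280/9889


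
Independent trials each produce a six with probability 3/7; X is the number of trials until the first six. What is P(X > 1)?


P(X > 1) = P(first 1 trials all fail) = (1-p)^1 = (4/7)^1 = 4/7

4/7


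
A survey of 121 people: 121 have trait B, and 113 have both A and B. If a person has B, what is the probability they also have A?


P(A|B) = P(A∩B)/P(B) = (113/121)/(121/121) = 113/121

113/121


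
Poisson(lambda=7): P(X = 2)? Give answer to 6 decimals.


P(X=2) = e^(-7) * 7^2 / 2!
≈ 0.0009118819656 * 49 / 2
≈ 0.022341

0.022341


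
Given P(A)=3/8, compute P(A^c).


P(A') = 1 - P(A) = 1 - 3/8 = 5/8

5/8


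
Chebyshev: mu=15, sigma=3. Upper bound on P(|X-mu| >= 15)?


k = 15/3 = 5
Chebyshev: P(|X-mu| >= k*sigma) <= 1/k^2 = 1/5^2 = 1/25

1/25


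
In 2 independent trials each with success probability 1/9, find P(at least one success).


P(at least one) = 1 - P(none)
P(none) = (1 - 1/9)^2 = (8/9)^2 = 64/81
P(at least one) = 1 - 64/81 = 17/81

17/81


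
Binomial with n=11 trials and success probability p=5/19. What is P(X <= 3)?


P(X<=3) = P(X=0) + P(X=1) + P(X=2) + P(X=3)
= 4049565169664/116490258898219 + 15909006023680/116490258898219 + 28408939328000/116490258898219 + 30438149280000/116490258898219
= 78805659801344/116490258898219

78805659801344/116490258898219


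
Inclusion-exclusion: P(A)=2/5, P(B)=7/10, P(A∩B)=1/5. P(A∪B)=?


P(A∪B) = P(A) + P(B) - P(A∩B)
= 2/5 + 7/10 - 1/5 = 9/10

9/10


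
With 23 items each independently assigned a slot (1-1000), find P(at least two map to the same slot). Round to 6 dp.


P(all different) = prod((1000-i)/1000 for i=0..22) = 0.774979
P(at least one match) = 1 - 0.774979 = 0.225021

0.225021


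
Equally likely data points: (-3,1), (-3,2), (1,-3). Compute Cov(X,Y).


E[X]=-5/3, E[Y]=0, E[XY]=-4
Cov(X,Y) = E[XY] - E[X]E[Y] = -4 + 5/3*0 = -4

-4


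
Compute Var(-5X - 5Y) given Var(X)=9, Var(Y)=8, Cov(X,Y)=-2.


Var(-5X - 5Y) = (-5)^2*Var(X) + (-5)^2*Var(Y) + 2*(-5)*(-5)*Cov(X,Y)
= 25*9 + 25*8 + 50*(-2)
= 225 + 200 - 100 = 325

325


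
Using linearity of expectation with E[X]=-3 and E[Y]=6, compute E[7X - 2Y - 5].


E[7X - 2Y - 5] = 7*E[X] - 2*E[Y] - 5
= (7)*(-3) + (-2)*(6) + (-5)
= -21 - 12 - 5 = -38

-38


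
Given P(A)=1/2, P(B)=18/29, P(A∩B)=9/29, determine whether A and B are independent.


P(A)*P(B) = 1/2*18/29 = 9/29
P(A∩B) = 9/29, which equals P(A)P(B), so independent

Yes, A and B are independent


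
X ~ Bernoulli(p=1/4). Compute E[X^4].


For Bernoulli: X in {0,1}
E[X^4] = 0^4*(1-1/4) + 1^4*1/4 = 1/4

1/4


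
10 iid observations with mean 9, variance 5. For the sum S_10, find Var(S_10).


By independence, Var(S_n) = n*Var(X_1) = 10*5 = 50

50


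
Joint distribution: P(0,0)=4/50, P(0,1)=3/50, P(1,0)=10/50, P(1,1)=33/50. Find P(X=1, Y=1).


Read from table: P(X=1, Y=1) = 33/50

33/50


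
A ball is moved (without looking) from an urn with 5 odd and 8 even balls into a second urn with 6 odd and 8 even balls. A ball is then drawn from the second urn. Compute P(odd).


P(transfer odd) = 5/13; P(transfer even) = 8/13
If odd transferred: Urn II has 7 odd of 15, so P(odd|odd moved) = 7/15
If even transferred: Urn II has 6 odd of 15, so P(odd|even moved) = 2/5
By total probability: P(odd) = 5/13*7/15 + 8/13*2/5 = 83/195

83/195


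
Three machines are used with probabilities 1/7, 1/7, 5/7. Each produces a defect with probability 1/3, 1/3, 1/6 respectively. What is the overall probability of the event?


P(A) = P(A|B1)P(B1) + P(A|B2)P(B2) + P(A|B3)P(B3)
= 1/3*1/7 + 1/3*1/7 + 1/6*5/7
= 1/21 + 1/21 + 5/42 = 3/14

3/14


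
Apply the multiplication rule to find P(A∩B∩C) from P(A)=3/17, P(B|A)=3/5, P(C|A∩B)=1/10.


P(A∩B∩C) = P(A) * P(B|A) * P(C|A∩B)
= 3/17 * 3/5 * 1/10
= 9/85 * 1/10 = 9/850

9/850


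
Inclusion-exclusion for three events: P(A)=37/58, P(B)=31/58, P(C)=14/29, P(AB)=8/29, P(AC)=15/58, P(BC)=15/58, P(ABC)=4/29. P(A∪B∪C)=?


P(A∪B∪C) = P(A)+P(B)+P(C) - P(AB)-P(AC)-P(BC) + P(ABC)
= 37/58+31/58+14/29 - 8/29-15/58-15/58 + 4/29
= 1

1


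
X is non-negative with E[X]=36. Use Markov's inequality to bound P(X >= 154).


Markov: P(X >= a) <= E[X]/a
P(X >= 154) <= 36/154 = 18/77

18/77


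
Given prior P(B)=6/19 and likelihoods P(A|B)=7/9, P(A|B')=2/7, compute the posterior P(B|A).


P(A) = P(A|B)P(B) + P(A|B')P(B') = 7/9*6/19 + 2/7*13/19 = 176/399
P(B|A) = P(A|B)P(B)/P(A) = (14/57)/(176/399) = 49/88

49/88


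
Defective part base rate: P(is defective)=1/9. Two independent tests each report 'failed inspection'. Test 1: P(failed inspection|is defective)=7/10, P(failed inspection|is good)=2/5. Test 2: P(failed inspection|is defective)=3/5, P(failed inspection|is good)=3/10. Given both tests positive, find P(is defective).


After test 1: P(+) = 7/10*1/9 + 2/5*8/9 = 13/30
P(B|+) = (7/90)/(13/30) = 7/39
After test 2 (use post1 as new prior): P(+) = 3/5*7/39 + 3/10*32/39 = 23/65
P(B|+,+) = (7/65)/(23/65) = 7/23

7/23


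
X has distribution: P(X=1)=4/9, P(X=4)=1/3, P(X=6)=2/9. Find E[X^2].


E[X^2] = sum(g(x)*P(x))
= 1*4/9 + 16*1/3 + 36*2/9
= 124/9

124/9


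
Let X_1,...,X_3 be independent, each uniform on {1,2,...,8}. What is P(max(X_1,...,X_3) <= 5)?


P(max <= 5) = P(all X_i <= 5) = (P(X_1 <= 5))^3
= (5/8)^3 = 125/512

125/512


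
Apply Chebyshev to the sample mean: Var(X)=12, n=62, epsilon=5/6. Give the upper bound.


Var(Xbar) = Var(X)/n = 12/62
Chebyshev: P(|Xbar-mu| >= 5/6) <= Var(Xbar)/(5/6)^2 = (6/31)/(25/36) = 216/775

216/775


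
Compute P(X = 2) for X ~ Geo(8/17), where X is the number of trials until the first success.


P(X=2) = (1-p)^1 * p = (9/17)^1 * 8/17
= 9/17 * 8/17 = 72/289

72/289


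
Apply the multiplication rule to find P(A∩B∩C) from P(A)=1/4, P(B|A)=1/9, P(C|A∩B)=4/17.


P(A∩B∩C) = P(A) * P(B|A) * P(C|A∩B)
= 1/4 * 1/9 * 4/17
= 1/36 * 4/17 = 1/153

1/153


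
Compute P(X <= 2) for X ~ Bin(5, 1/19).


P(X<=2) = P(X=0) + P(X=1) + P(X=2)
= 1889568/2476099 + 524880/2476099 + 58320/2476099
= 2472768/2476099

2472768/2476099


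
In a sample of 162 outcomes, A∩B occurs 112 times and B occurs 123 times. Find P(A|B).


P(A|B) = P(A∩B)/P(B) = (112/162)/(123/162) = 112/123

112/123


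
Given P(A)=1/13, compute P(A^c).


P(A') = 1 - P(A) = 1 - 1/13 = 12/13

12/13


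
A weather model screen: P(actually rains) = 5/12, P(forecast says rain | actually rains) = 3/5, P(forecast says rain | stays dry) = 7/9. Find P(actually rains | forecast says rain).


P(A) = P(A|B)P(B) + P(A|B')P(B') = 3/5*5/12 + 7/9*7/12 = 19/27
P(B|A) = P(A|B)P(B)/P(A) = (1/4)/(19/27) = 27/76

27/76


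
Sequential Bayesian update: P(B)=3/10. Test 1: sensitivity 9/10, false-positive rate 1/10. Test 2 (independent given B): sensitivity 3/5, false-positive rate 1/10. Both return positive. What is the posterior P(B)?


After test 1: P(+) = 9/10*3/10 + 1/10*7/10 = 17/50
P(B|+) = (27/100)/(17/50) = 27/34
After test 2 (use post1 as new prior): P(+) = 3/5*27/34 + 1/10*7/34 = 169/340
P(B|+,+) = (81/170)/(169/340) = 162/169

162/169


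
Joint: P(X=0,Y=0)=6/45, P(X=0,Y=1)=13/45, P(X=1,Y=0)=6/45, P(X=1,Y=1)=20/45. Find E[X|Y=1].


P(Y=1) = 33/45
E[X|Y=1] = (0*13 + 1*20)/33 = 20/33

20/33


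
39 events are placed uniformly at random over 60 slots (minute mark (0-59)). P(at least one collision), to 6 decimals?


P(all different) = prod((60-i)/60 for i=0..38) = 0.000000
P(at least one match) = 1 - 0.000000 = 1.000000

1.000000


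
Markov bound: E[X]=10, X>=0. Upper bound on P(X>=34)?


Markov: P(X >= a) <= E[X]/a
P(X >= 34) <= 10/34 = 5/17

5/17


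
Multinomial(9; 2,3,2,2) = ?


9! = 362880
Denominator: 2!=2 * 3!=6 * 2!=2 * 2!=2
Coefficient = 362880 / 48 = 7560

7560


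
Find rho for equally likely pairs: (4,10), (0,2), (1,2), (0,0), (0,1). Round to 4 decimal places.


Cov(X,Y) = 5.4000, Var(X) = 2.4000, Var(Y) = 12.8000
rho = Cov/(sqrt(VarX)*sqrt(VarY)) = 0.9743

0.9743


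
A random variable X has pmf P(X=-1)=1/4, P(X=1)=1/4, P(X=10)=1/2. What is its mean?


E[X] = sum(x * P(x))
= -1*1/4 + 1*1/4 + 10*1/2
= 5

5


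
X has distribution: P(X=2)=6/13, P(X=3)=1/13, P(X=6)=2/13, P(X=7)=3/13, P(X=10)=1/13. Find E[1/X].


E[1/X] = sum(g(x)*P(x))
= 1/2*6/13 + 1/3*1/13 + 1/6*2/13 + 1/7*3/13 + 1/10*1/13
= 881/2730

881/2730


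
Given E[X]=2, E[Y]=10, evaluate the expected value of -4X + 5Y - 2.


E[-4X + 5Y - 2] = -4*E[X] + 5*E[Y] - 2
= (-4)*(2) + (5)*(10) + (-2)
= -8 + 50 - 2 = 40

40


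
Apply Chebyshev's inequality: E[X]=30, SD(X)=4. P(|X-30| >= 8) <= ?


k = 8/4 = 2
Chebyshev: P(|X-mu| >= k*sigma) <= 1/k^2 = 1/2^2 = 1/4

1/4


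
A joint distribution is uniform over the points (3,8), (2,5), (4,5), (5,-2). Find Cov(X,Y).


E[X]=7/2, E[Y]=4, E[XY]=11
Cov(X,Y) = E[XY] - E[X]E[Y] = 11 - 7/2*4 = -3

-3


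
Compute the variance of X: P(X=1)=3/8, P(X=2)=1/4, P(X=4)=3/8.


E[X] = 19/8, E[X^2] = 59/8
Var(X) = E[X^2] - (E[X])^2 = 59/8 - (19/8)^2 = 111/64

111/64


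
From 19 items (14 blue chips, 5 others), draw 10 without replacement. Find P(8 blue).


P(X=8) = C(14,8)*C(5,2) / C(19,10)
= 3003*10 / 92378
= 30030/92378 = 105/323

105/323


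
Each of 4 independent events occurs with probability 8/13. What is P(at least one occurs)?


P(at least one) = 1 - P(none)
P(none) = (1 - 8/13)^4 = (5/13)^4 = 625/28561
P(at least one) = 1 - 625/28561 = 27936/28561

27936/28561


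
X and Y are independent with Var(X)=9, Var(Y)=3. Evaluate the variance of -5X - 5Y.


Independence => Cov(X,Y)=0
Var(-5X - 5Y) = (-5)^2*Var(X) + (-5)^2*Var(Y)
= 25*9 + 25*3 = 300

300


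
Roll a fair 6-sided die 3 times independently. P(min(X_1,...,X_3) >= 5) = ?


P(min >= 5) = P(all X_i >= 5) = (P(X_1 >= 5))^3
= (2/6)^3 = (1/3)^3 = 1/27

1/27


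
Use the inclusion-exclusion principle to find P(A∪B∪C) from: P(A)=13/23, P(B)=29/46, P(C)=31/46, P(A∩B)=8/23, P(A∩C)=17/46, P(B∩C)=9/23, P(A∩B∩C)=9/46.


P(A∪B∪C) = P(A)+P(B)+P(C) - P(AB)-P(AC)-P(BC) + P(ABC)
= 13/23+29/46+31/46 - 8/23-17/46-9/23 + 9/46
= 22/23

22/23


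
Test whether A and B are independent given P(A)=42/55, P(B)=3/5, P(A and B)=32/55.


P(A)*P(B) = 42/55*3/5 = 126/275
P(A∩B) = 32/55 != 126/275, so not independent

No, A and B are not independent


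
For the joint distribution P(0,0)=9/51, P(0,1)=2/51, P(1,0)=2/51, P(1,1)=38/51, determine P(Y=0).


P(Y=0) = P(0,0)+P(1,0) = 9/51 + 2/51 = 11/51

11/51


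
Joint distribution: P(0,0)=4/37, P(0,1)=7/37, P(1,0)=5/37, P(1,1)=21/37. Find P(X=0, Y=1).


Read from table: P(X=0, Y=1) = 7/37

7/37


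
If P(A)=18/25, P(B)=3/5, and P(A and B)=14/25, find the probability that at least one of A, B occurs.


P(A∪B) = P(A) + P(B) - P(A∩B)
= 18/25 + 3/5 - 14/25 = 19/25

19/25


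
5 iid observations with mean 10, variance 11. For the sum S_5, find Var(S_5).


By independence, Var(S_n) = n*Var(X_1) = 5*11 = 55

55


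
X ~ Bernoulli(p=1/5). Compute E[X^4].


For Bernoulli: X in {0,1}
E[X^4] = 0^4*(1-1/5) + 1^4*1/5 = 1/5

1/5


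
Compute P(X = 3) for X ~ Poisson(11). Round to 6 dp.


P(X=3) = e^(-11) * 11^3 / 3!
≈ 0.00001670170079 * 1331 / 6
≈ 0.003705

0.003705


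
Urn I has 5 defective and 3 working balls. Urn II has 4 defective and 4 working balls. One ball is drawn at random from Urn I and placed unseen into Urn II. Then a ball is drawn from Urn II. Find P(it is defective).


P(transfer defective) = 5/8; P(transfer working) = 3/8
If defective transferred: Urn II has 5 defective of 9, so P(defective|defective moved) = 5/9
If working transferred: Urn II has 4 defective of 9, so P(defective|working moved) = 4/9
By total probability: P(defective) = 5/8*5/9 + 3/8*4/9 = 37/72

37/72


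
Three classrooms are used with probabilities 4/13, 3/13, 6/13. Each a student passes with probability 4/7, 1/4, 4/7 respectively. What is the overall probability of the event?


P(A) = P(A|B1)P(B1) + P(A|B2)P(B2) + P(A|B3)P(B3)
= 4/7*4/13 + 1/4*3/13 + 4/7*6/13
= 16/91 + 3/52 + 24/91 = 181/364

181/364


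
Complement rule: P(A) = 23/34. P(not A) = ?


P(A') = 1 - P(A) = 1 - 23/34 = 11/34

11/34


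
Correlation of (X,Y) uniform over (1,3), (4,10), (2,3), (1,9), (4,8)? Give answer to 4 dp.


Cov(X,Y) = 2.1600, Var(X) = 1.8400, Var(Y) = 9.0400
rho = Cov/(sqrt(VarX)*sqrt(VarY)) = 0.5296

0.5296


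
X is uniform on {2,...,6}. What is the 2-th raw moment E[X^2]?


E[X^2] = (1/5) * sum(x^2 for x=2..6)
= 90/5 = 18

18


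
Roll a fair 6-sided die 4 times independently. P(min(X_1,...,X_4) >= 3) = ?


P(min >= 3) = P(all X_i >= 3) = (P(X_1 >= 3))^4
= (4/6)^4 = (2/3)^4 = 16/81

16/81


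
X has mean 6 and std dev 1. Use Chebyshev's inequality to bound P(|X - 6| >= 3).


k = 3/1 = 3
Chebyshev: P(|X-mu| >= k*sigma) <= 1/k^2 = 1/3^2 = 1/9

1/9


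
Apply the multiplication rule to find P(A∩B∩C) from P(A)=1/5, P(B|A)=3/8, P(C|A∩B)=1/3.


P(A∩B∩C) = P(A) * P(B|A) * P(C|A∩B)
= 1/5 * 3/8 * 1/3
= 3/40 * 1/3 = 1/40

1/40


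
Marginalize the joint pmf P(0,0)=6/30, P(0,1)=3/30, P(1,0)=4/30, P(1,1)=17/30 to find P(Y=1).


P(Y=1) = P(0,1)+P(1,1) = 3/30 + 17/30 = 20/30 = 2/3

2/3


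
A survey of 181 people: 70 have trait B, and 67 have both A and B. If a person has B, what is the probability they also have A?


P(A|B) = P(A∩B)/P(B) = (67/181)/(70/181) = 67/70

67/70


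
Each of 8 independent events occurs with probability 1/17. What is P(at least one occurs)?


P(at least one) = 1 - P(none)
P(none) = (1 - 1/17)^8 = (16/17)^8 = 4294967296/6975757441
P(at least one) = 1 - 4294967296/6975757441 = 2680790145/6975757441

2680790145/6975757441


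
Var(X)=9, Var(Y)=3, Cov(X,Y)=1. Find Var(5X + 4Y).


Var(5X + 4Y) = 5^2*Var(X) + 4^2*Var(Y) + 2*5*4*Cov(X,Y)
= 25*9 + 16*3 + 40*1
= 225 + 48 + 40 = 313

313


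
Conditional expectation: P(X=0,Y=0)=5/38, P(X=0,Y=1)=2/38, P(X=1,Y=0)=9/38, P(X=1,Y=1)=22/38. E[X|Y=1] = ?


P(Y=1) = 24/38
E[X|Y=1] = (0*2 + 1*22)/24 = 22/24 = 11/12

11/12


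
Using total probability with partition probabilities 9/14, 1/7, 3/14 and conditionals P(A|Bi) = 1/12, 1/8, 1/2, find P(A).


P(A) = P(A|B1)P(B1) + P(A|B2)P(B2) + P(A|B3)P(B3)
= 1/12*9/14 + 1/8*1/7 + 1/2*3/14
= 3/56 + 1/56 + 3/28 = 5/28

5/28


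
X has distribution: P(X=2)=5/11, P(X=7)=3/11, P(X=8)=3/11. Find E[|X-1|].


E[|X-1|] = sum(g(x)*P(x))
= 1*5/11 + 6*3/11 + 7*3/11
= 4

4


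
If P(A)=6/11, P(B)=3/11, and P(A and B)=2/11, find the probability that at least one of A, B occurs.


P(A∪B) = P(A) + P(B) - P(A∩B)
= 6/11 + 3/11 - 2/11 = 7/11

7/11


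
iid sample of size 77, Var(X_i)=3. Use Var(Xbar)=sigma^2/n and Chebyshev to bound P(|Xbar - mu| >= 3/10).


Var(Xbar) = Var(X)/n = 3/77
Chebyshev: P(|Xbar-mu| >= 3/10) <= Var(Xbar)/(3/10)^2 = (3/77)/(9/100) = 100/231

100/231


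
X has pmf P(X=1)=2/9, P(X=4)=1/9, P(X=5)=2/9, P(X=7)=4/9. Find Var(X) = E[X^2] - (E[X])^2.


E[X] = 44/9, E[X^2] = 88/3
Var(X) = E[X^2] - (E[X])^2 = 88/3 - (44/9)^2 = 440/81

440/81


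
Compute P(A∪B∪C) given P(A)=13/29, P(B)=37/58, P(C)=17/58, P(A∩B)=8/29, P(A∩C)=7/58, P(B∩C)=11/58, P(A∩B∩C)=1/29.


P(A∪B∪C) = P(A)+P(B)+P(C) - P(AB)-P(AC)-P(BC) + P(ABC)
= 13/29+37/58+17/58 - 8/29-7/58-11/58 + 1/29
= 24/29

24/29


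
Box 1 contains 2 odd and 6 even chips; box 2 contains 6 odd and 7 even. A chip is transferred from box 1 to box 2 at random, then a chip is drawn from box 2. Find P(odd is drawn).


P(transfer odd) = 2/8 = 1/4; P(transfer even) = 3/4
If odd transferred: Urn II has 7 odd of 14, so P(odd|odd moved) = 1/2
If even transferred: Urn II has 6 odd of 14, so P(odd|even moved) = 3/7
By total probability: P(odd) = 1/4*1/2 + 3/4*3/7 = 25/56

25/56


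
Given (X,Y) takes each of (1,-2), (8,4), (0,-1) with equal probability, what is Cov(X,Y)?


E[X]=3, E[Y]=1/3, E[XY]=10
Cov(X,Y) = E[XY] - E[X]E[Y] = 10 - 3*1/3 = 9

9


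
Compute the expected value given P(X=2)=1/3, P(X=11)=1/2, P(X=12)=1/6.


E[X] = sum(x * P(x))
= 2*1/3 + 11*1/2 + 12*1/6
= 49/6

49/6


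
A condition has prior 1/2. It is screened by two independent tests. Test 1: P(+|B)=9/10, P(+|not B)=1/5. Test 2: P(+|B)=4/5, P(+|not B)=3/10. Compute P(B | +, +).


After test 1: P(+) = 9/10*1/2 + 1/5*1/2 = 11/20
P(B|+) = (9/20)/(11/20) = 9/11
After test 2 (use post1 as new prior): P(+) = 4/5*9/11 + 3/10*2/11 = 39/55
P(B|+,+) = (36/55)/(39/55) = 12/13

12/13


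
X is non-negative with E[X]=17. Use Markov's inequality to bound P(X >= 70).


Markov: P(X >= a) <= E[X]/a
P(X >= 70) <= 17/70

17/70


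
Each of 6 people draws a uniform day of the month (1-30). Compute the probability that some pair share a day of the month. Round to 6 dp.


P(all different) = prod((30-i)/30 for i=0..5) = 0.586444
P(at least one match) = 1 - 0.586444 = 0.413556

0.413556
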